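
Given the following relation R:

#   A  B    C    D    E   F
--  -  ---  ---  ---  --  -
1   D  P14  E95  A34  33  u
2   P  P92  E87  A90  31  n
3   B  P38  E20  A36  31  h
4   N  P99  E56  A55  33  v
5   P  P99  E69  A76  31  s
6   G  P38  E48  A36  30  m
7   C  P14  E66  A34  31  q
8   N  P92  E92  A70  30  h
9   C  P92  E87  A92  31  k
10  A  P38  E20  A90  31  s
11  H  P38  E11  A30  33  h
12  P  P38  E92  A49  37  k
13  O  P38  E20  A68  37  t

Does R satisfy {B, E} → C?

No

(B=P14, E=33): row 1 → C = E95 ✓
(B=P92, E=31): rows 2, 9 → C = E87, E87 ✓
(B=P38, E=31): rows 3, 10 → C = E20, E20 ✓
(B=P99, E=33): row 4 → C = E56 ✓
(B=P99, E=31): row 5 → C = E69 ✓
(B=P38, E=30): row 6 → C = E48 ✓
(B=P14, E=31): row 7 → C = E66 ✓
(B=P92, E=30): row 8 → C = E92 ✓
(B=P38, E=33): row 11 → C = E11 ✓
(B=P38, E=37): rows 12, 13 → C takes values {E92, E20} — violation
Two rows agree on {B, E} but differ on C, so {B, E} → C does not hold.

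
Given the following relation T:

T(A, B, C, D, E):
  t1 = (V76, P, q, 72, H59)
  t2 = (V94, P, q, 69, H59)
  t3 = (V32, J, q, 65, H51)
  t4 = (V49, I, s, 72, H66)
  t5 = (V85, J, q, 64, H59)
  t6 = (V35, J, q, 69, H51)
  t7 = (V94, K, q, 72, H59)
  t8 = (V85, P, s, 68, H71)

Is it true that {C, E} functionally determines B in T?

No

(C=q, E=H59): rows 1, 2, 5, 7 → B takes values {P, J, K} — violation
(C=q, E=H51): rows 3, 6 → B = J, J ✓
(C=s, E=H66): row 4 → B = I ✓
(C=s, E=H71): row 8 → B = P ✓
Two rows agree on {C, E} but differ on B, so {C, E} -> B does not hold.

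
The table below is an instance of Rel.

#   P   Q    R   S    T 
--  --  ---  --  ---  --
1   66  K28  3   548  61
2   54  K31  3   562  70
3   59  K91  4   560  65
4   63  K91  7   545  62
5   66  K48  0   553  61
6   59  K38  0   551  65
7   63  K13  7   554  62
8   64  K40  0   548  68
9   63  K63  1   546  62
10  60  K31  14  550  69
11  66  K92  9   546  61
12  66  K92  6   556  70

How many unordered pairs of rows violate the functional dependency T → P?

T=61: all 3 rows agree on P — 0 pairs.
T=70: violating pairs (2,12) — 1 pair.
T=65: all 2 rows agree on P — 0 pairs.
T=62: all 3 rows agree on P — 0 pairs.

1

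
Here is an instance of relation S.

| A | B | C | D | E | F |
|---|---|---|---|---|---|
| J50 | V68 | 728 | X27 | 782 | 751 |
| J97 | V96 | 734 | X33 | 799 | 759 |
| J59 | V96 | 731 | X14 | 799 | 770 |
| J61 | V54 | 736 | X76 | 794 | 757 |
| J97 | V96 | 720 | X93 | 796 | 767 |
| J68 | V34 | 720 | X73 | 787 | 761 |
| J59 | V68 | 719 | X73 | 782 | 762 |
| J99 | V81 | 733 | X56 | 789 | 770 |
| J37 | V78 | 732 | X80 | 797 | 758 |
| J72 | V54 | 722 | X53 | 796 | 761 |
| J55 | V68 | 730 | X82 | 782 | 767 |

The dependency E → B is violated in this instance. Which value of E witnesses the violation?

E=782: 3 rows → B = V68, V68, V68 ✓
E=799: 2 rows → B = V96, V96 ✓
E=794: 1 row → B = V54 ✓
E=796: 2 rows → B takes values {V96, V54} — violation
E=787: 1 row → B = V34 ✓
E=789: 1 row → B = V81 ✓
E=797: 1 row → B = V78 ✓
The only E value with inconsistent B is E=796.

796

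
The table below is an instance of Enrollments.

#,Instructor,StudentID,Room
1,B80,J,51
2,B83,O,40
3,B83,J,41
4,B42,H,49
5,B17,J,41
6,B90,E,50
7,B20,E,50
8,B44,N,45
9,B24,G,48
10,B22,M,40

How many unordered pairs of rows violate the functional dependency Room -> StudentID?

Room=40: violating pairs (2,10) — 1 pair.
Room=41: all 2 rows agree on StudentID — 0 pairs.
Room=50: all 2 rows agree on StudentID — 0 pairs.

1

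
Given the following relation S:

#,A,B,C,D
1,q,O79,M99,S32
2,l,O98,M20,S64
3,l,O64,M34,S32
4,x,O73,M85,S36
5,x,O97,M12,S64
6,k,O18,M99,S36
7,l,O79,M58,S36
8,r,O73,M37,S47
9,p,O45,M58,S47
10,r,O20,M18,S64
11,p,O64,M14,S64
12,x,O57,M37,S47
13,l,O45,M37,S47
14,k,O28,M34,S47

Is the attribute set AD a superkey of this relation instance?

All 14 rows have distinct AD values, so AD → (all attributes) holds and AD is a superkey.

Yes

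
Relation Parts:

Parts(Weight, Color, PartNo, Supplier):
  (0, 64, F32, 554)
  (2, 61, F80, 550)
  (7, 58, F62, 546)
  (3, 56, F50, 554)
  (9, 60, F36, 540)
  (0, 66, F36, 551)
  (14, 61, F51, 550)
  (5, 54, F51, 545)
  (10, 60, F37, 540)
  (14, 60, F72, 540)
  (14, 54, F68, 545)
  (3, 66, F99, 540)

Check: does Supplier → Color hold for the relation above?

No

Supplier=554: 2 rows → Color takes values {64, 56} — violation
Supplier=550: 2 rows → Color = 61, 61 ✓
Supplier=546: 1 row → Color = 58 ✓
Supplier=540: 4 rows → Color takes values {60, 66} — violation
Supplier=551: 1 row → Color = 66 ✓
Supplier=545: 2 rows → Color = 54, 54 ✓
Two rows agree on Supplier but differ on Color, so Supplier → Color does not hold.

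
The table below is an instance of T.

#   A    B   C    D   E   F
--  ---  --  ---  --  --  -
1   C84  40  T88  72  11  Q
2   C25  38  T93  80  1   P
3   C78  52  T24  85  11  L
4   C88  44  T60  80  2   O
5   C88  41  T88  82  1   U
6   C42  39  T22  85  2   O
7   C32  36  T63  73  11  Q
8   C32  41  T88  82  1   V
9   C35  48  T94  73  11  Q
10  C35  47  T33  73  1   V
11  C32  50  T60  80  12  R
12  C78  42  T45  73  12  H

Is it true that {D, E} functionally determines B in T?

(D=72, E=11): row 1 → B = 40 ✓
(D=80, E=1): row 2 → B = 38 ✓
(D=85, E=11): row 3 → B = 52 ✓
(D=80, E=2): row 4 → B = 44 ✓
(D=82, E=1): rows 5, 8 → B = 41, 41 ✓
(D=85, E=2): row 6 → B = 39 ✓
(D=73, E=11): rows 7, 9 → B takes values {36, 48} — violation
(D=73, E=1): row 10 → B = 47 ✓
(D=80, E=12): row 11 → B = 50 ✓
(D=73, E=12): row 12 → B = 42 ✓
Two rows agree on {D, E} but differ on B, so {D, E} -> B does not hold.

No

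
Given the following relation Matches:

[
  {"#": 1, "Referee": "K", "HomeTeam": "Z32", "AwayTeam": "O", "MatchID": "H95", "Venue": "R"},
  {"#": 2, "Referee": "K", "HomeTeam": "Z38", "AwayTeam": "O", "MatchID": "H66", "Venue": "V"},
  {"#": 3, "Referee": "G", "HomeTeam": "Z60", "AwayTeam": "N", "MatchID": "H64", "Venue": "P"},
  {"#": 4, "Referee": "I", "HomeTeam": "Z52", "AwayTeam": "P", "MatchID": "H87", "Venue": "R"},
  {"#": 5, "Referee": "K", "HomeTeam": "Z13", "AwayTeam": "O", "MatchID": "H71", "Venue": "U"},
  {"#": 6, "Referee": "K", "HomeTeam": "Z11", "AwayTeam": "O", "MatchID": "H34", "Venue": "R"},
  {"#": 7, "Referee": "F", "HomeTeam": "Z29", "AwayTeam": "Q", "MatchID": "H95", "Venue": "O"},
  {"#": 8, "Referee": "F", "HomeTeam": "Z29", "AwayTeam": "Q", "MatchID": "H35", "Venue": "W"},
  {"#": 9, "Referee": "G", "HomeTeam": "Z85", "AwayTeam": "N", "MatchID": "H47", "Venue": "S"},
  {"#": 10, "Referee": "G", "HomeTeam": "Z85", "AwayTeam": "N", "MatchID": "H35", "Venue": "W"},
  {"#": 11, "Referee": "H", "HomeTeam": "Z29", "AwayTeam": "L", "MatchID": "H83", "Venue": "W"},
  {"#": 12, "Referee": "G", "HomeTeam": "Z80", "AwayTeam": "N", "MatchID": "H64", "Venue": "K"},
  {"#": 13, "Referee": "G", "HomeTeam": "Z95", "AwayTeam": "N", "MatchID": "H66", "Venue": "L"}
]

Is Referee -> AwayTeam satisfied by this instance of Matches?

Referee=K: rows 1, 2, 5, 6 → AwayTeam = O, O, O, O ✓
Referee=G: rows 3, 9, 10, 12, 13 → AwayTeam = N, N, N, N, N ✓
Referee=I: row 4 → AwayTeam = P ✓
Referee=F: rows 7, 8 → AwayTeam = Q, Q ✓
Referee=H: row 11 → AwayTeam = L ✓
Every Referee value is associated with a single AwayTeam value, so Referee -> AwayTeam holds.

Yes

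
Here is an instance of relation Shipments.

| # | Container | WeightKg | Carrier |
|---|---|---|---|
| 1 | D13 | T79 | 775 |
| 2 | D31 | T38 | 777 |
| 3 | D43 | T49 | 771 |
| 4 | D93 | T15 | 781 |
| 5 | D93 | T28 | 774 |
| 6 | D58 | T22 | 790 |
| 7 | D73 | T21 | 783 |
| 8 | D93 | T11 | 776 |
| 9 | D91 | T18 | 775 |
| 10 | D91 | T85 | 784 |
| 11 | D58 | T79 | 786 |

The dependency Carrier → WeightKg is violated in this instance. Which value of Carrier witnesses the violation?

Carrier=775: rows 1, 9 → WeightKg takes values {T79, T18} — violation
Carrier=777: row 2 → WeightKg = T38 ✓
Carrier=771: row 3 → WeightKg = T49 ✓
Carrier=781: row 4 → WeightKg = T15 ✓
Carrier=774: row 5 → WeightKg = T28 ✓
Carrier=790: row 6 → WeightKg = T22 ✓
Carrier=783: row 7 → WeightKg = T21 ✓
Carrier=776: row 8 → WeightKg = T11 ✓
Carrier=784: row 10 → WeightKg = T85 ✓
Carrier=786: row 11 → WeightKg = T79 ✓
The only Carrier value with inconsistent WeightKg is Carrier=775.

775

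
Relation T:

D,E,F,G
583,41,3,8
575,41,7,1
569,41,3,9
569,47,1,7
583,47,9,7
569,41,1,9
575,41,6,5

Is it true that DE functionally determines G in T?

No

(D=583, E=41): 1 row → G = 8 ✓
(D=575, E=41): 2 rows → G takes values {1, 5} — violation
(D=569, E=41): 2 rows → G = 9, 9 ✓
(D=569, E=47): 1 row → G = 7 ✓
(D=583, E=47): 1 row → G = 7 ✓
Two rows agree on DE but differ on G, so DE → G does not hold.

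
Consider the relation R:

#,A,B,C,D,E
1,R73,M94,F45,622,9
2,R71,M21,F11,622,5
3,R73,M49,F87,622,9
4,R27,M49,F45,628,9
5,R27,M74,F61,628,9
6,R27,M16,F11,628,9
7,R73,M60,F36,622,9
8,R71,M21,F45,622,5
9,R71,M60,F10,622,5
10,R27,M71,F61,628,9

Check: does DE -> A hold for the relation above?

Yes

(D=622, E=9): rows 1, 3, 7 → A = R73, R73, R73 ✓
(D=622, E=5): rows 2, 8, 9 → A = R71, R71, R71 ✓
(D=628, E=9): rows 4, 5, 6, 10 → A = R27, R27, R27, R27 ✓
Every DE value is associated with a single A value, so DE -> A holds.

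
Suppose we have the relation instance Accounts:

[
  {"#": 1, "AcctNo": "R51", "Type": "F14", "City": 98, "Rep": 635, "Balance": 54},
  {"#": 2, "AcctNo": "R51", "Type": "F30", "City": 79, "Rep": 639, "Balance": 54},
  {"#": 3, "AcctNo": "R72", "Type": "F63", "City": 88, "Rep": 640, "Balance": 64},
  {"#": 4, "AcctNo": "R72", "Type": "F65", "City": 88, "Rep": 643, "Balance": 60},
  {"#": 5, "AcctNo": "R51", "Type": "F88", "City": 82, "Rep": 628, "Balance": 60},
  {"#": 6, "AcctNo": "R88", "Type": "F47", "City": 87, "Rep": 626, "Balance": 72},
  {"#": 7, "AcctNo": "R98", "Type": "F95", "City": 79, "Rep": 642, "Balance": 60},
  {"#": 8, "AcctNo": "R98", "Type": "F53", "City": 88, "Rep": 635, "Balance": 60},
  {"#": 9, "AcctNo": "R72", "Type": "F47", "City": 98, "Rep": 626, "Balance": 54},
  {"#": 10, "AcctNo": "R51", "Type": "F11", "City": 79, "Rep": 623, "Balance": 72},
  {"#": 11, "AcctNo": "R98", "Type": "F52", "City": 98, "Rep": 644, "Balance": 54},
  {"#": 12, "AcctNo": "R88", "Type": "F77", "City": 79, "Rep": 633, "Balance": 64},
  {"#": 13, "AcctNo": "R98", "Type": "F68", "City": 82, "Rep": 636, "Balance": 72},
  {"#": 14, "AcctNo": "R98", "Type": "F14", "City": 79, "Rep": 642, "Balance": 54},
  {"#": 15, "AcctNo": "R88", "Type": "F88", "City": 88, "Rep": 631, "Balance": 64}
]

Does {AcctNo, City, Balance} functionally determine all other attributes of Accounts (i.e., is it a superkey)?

Yes

All 15 rows have distinct {AcctNo, City, Balance} values, so {AcctNo, City, Balance} → (all attributes) holds and {AcctNo, City, Balance} is a superkey.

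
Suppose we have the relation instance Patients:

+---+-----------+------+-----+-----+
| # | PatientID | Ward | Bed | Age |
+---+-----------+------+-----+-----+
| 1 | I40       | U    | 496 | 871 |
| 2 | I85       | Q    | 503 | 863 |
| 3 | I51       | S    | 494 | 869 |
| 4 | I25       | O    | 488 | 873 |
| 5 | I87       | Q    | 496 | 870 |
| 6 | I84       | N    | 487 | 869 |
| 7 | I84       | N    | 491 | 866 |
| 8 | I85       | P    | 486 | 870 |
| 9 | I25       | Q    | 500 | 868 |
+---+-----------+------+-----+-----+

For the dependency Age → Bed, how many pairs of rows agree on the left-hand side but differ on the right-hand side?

2

Age=869: violating pairs (3,6) — 1 pair.
Age=870: violating pairs (5,8) — 1 pair.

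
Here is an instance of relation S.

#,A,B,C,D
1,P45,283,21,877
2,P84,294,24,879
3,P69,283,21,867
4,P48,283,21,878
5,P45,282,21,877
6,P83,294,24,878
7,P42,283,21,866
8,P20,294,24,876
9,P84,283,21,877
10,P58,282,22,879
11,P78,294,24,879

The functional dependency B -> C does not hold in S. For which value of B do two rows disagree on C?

B=283: rows 1, 3, 4, 7, 9 → C = 21, 21, 21, 21, 21 ✓
B=294: rows 2, 6, 8, 11 → C = 24, 24, 24, 24 ✓
B=282: rows 5, 10 → C takes values {21, 22} — violation
The only B value with inconsistent C is B=282.

282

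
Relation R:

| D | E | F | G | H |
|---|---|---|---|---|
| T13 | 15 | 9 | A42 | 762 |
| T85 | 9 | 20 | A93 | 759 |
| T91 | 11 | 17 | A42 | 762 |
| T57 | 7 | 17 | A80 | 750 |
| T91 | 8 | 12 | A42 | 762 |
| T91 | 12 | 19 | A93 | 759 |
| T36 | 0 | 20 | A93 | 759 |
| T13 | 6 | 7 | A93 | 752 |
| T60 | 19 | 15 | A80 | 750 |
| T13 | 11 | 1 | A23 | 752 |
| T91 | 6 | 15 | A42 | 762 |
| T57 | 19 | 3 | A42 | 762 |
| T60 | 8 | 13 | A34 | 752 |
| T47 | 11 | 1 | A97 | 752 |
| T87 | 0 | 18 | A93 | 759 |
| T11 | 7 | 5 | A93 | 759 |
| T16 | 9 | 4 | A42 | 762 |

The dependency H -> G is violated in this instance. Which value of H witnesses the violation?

752

H=762: 6 rows → G = A42, A42, A42, A42, A42, A42 ✓
H=759: 5 rows → G = A93, A93, A93, A93, A93 ✓
H=750: 2 rows → G = A80, A80 ✓
H=752: 4 rows → G takes values {A93, A23, A34, A97} — violation
The only H value with inconsistent G is H=752.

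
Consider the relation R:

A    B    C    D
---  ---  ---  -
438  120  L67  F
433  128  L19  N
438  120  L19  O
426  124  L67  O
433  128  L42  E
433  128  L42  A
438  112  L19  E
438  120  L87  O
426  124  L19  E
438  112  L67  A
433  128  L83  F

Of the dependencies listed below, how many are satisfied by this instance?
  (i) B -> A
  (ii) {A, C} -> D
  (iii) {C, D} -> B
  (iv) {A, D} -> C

(i) B -> A: every LHS value maps to a single RHS value — holds.
(ii) {A, C} -> D: (A=438, C=L67): 2 rows → D takes values {F, A} — violation; (A=438, C=L19): 2 rows → D takes values {O, E} — violation; (A=433, C=L42): 2 rows → D takes values {E, A} — violation — fails.
(iii) {C, D} -> B: (C=L19, D=E): 2 rows → B takes values {112, 124} — violation — fails.
(iv) {A, D} -> C: (A=438, D=O): 2 rows → C takes values {L19, L87} — violation — fails.
1 of the 4 dependencies holds.

1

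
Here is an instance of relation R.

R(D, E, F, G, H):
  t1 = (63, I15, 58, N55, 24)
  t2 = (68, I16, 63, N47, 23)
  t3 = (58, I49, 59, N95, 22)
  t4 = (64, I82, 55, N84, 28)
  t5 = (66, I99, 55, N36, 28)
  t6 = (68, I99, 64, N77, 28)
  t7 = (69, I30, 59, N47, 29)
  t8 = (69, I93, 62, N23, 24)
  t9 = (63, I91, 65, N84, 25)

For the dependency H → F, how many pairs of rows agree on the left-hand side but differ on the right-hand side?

3

H=24: violating pairs (1,8) — 1 pair.
H=28: violating pairs (4,6), (5,6) — 2 pairs.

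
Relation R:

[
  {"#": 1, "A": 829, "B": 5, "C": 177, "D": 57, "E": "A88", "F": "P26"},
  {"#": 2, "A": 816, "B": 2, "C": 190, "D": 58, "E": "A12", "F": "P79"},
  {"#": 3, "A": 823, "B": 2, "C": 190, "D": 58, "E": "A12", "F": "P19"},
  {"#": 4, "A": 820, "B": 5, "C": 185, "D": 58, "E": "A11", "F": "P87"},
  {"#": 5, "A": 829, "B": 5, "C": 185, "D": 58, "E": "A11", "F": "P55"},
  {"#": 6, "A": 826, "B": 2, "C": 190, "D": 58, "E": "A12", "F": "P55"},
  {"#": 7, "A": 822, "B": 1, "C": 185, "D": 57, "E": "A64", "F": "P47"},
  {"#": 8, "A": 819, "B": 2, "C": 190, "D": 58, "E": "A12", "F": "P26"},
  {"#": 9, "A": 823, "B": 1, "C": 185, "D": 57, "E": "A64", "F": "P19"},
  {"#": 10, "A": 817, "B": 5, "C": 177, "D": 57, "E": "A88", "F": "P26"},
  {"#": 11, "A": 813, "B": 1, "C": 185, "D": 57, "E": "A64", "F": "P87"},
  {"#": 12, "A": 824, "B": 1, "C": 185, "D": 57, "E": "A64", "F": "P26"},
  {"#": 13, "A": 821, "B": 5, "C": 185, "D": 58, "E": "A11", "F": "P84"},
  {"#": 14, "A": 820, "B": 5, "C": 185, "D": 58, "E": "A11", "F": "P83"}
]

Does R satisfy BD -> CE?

Yes

(B=5, D=57): rows 1, 10 → {C,E} = (177, A88), (177, A88) ✓
(B=2, D=58): rows 2, 3, 6, 8 → {C,E} = (190, A12), (190, A12), (190, A12), (190, A12) ✓
(B=5, D=58): rows 4, 5, 13, 14 → {C,E} = (185, A11), (185, A11), (185, A11), (185, A11) ✓
(B=1, D=57): rows 7, 9, 11, 12 → {C,E} = (185, A64), (185, A64), (185, A64), (185, A64) ✓
Every BD value is associated with a single CE value, so BD -> CE holds.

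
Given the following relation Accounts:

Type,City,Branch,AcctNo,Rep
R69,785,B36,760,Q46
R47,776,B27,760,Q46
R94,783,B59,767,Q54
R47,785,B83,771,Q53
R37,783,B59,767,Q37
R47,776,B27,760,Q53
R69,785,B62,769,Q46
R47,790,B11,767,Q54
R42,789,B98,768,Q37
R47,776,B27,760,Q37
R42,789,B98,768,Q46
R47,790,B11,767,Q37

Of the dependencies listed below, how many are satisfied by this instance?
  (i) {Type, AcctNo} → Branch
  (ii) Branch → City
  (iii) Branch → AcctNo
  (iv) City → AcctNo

3

(i) {Type, AcctNo} → Branch: every LHS value maps to a single RHS value — holds.
(ii) Branch → City: every LHS value maps to a single RHS value — holds.
(iii) Branch → AcctNo: every LHS value maps to a single RHS value — holds.
(iv) City → AcctNo: City=785: 3 rows → AcctNo takes values {760, 771, 769} — violation — fails.
3 of the 4 dependencies hold.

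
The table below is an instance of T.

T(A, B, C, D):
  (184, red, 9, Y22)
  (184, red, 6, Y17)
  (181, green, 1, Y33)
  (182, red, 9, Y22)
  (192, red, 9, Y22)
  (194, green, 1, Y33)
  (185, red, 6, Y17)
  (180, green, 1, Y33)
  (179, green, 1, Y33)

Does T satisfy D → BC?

D=Y22: 3 rows → {B,C} = (red, 9), (red, 9), (red, 9) ✓
D=Y17: 2 rows → {B,C} = (red, 6), (red, 6) ✓
D=Y33: 4 rows → {B,C} = (green, 1), (green, 1), (green, 1), (green, 1) ✓
Every D value is associated with a single BC value, so D → BC holds.

Yes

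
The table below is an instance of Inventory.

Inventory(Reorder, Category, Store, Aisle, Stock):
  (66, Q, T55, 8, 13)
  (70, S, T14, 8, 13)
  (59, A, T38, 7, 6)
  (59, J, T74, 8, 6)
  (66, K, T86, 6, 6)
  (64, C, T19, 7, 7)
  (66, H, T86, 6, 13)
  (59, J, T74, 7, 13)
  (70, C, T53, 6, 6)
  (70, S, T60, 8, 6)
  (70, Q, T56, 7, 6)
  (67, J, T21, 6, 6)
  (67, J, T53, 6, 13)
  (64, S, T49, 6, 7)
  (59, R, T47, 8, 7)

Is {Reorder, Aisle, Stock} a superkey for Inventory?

All 15 rows have distinct {Reorder, Aisle, Stock} values, so {Reorder, Aisle, Stock} → (all attributes) holds and {Reorder, Aisle, Stock} is a superkey.

Yes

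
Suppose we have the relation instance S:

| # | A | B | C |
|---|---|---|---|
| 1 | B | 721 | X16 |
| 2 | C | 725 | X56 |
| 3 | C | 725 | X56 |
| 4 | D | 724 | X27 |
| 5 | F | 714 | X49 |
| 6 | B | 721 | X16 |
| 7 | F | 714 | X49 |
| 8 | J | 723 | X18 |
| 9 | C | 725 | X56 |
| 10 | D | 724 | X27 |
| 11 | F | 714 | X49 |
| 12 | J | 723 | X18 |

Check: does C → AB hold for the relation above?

Yes

C=X16: rows 1, 6 → {A,B} = (B, 721), (B, 721) ✓
C=X56: rows 2, 3, 9 → {A,B} = (C, 725), (C, 725), (C, 725) ✓
C=X27: rows 4, 10 → {A,B} = (D, 724), (D, 724) ✓
C=X49: rows 5, 7, 11 → {A,B} = (F, 714), (F, 714), (F, 714) ✓
C=X18: rows 8, 12 → {A,B} = (J, 723), (J, 723) ✓
Every C value is associated with a single AB value, so C → AB holds.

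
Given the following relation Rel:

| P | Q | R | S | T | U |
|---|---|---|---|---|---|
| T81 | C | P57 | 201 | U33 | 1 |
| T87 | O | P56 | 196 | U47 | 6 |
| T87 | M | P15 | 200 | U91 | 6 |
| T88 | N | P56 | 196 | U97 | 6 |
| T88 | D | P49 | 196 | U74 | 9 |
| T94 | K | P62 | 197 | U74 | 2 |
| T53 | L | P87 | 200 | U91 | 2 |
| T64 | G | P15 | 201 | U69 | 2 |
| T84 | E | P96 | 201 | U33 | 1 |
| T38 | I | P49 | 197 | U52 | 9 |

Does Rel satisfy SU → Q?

No

(S=201, U=1): 2 rows → Q takes values {C, E} — violation
(S=196, U=6): 2 rows → Q takes values {O, N} — violation
(S=200, U=6): 1 row → Q = M ✓
(S=196, U=9): 1 row → Q = D ✓
(S=197, U=2): 1 row → Q = K ✓
(S=200, U=2): 1 row → Q = L ✓
(S=201, U=2): 1 row → Q = G ✓
(S=197, U=9): 1 row → Q = I ✓
Two rows agree on SU but differ on Q, so SU → Q does not hold.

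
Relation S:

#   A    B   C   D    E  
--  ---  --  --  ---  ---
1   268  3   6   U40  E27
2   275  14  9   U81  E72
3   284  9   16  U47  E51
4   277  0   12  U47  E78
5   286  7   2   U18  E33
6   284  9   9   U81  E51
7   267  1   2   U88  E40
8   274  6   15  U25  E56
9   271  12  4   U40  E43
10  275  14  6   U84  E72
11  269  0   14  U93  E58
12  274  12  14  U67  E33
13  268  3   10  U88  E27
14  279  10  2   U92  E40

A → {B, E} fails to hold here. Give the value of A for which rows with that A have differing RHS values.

274

A=268: rows 1, 13 → {B,E} = (3, E27), (3, E27) ✓
A=275: rows 2, 10 → {B,E} = (14, E72), (14, E72) ✓
A=284: rows 3, 6 → {B,E} = (9, E51), (9, E51) ✓
A=277: row 4 → {B,E} = (0, E78) ✓
A=286: row 5 → {B,E} = (7, E33) ✓
A=267: row 7 → {B,E} = (1, E40) ✓
A=274: rows 8, 12 → {B,E} takes values {(6, E56), (12, E33)} — violation
A=271: row 9 → {B,E} = (12, E43) ✓
A=269: row 11 → {B,E} = (0, E58) ✓
A=279: row 14 → {B,E} = (10, E40) ✓
The only A value with inconsistent RHS is A=274.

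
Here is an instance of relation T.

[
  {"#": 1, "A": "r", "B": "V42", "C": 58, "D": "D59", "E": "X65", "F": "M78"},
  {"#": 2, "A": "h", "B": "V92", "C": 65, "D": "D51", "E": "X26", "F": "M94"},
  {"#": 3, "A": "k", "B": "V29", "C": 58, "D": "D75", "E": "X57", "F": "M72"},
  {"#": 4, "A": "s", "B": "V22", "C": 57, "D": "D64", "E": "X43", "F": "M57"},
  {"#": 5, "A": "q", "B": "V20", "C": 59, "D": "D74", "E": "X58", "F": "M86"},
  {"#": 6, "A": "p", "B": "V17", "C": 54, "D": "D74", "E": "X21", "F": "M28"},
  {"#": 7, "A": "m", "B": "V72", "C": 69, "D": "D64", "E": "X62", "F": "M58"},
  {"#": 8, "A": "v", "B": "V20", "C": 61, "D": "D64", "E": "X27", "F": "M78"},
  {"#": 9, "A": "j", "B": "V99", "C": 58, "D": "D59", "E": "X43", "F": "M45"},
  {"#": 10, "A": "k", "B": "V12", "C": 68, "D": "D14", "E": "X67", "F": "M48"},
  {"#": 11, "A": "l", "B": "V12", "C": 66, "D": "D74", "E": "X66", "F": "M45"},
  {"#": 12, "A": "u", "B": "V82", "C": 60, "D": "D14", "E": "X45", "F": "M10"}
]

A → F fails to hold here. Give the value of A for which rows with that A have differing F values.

k

A=r: row 1 → F = M78 ✓
A=h: row 2 → F = M94 ✓
A=k: rows 3, 10 → F takes values {M72, M48} — violation
A=s: row 4 → F = M57 ✓
A=q: row 5 → F = M86 ✓
A=p: row 6 → F = M28 ✓
A=m: row 7 → F = M58 ✓
A=v: row 8 → F = M78 ✓
A=j: row 9 → F = M45 ✓
A=l: row 11 → F = M45 ✓
A=u: row 12 → F = M10 ✓
The only A value with inconsistent F is A=k.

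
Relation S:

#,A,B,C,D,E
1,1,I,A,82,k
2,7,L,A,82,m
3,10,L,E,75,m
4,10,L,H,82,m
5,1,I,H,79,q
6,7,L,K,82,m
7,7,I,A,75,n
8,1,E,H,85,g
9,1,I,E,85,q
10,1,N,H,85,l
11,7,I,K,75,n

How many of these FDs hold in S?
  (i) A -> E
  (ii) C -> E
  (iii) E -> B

1

(i) A -> E: A=1: rows 1, 5, 8, 9, 10 → E takes values {k, q, g, l} — violation; A=7: rows 2, 6, 7, 11 → E takes values {m, n} — violation — fails.
(ii) C -> E: C=A: rows 1, 2, 7 → E takes values {k, m, n} — violation; C=E: rows 3, 9 → E takes values {m, q} — violation; C=H: rows 4, 5, 8, 10 → E takes values {m, q, g, l} — violation; C=K: rows 6, 11 → E takes values {m, n} — violation — fails.
(iii) E -> B: every LHS value maps to a single RHS value — holds.
1 of the 3 dependencies holds.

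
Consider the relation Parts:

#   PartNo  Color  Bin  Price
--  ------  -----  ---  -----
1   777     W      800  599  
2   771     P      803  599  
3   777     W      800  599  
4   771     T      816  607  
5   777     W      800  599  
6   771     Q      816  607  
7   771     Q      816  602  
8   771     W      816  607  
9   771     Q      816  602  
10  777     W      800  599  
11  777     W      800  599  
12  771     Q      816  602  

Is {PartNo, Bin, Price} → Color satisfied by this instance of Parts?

No

(PartNo=777, Bin=800, Price=599): rows 1, 3, 5, 10, 11 → Color = W, W, W, W, W ✓
(PartNo=771, Bin=803, Price=599): row 2 → Color = P ✓
(PartNo=771, Bin=816, Price=607): rows 4, 6, 8 → Color takes values {T, Q, W} — violation
(PartNo=771, Bin=816, Price=602): rows 7, 9, 12 → Color = Q, Q, Q ✓
Two rows agree on {PartNo, Bin, Price} but differ on Color, so {PartNo, Bin, Price} → Color does not hold.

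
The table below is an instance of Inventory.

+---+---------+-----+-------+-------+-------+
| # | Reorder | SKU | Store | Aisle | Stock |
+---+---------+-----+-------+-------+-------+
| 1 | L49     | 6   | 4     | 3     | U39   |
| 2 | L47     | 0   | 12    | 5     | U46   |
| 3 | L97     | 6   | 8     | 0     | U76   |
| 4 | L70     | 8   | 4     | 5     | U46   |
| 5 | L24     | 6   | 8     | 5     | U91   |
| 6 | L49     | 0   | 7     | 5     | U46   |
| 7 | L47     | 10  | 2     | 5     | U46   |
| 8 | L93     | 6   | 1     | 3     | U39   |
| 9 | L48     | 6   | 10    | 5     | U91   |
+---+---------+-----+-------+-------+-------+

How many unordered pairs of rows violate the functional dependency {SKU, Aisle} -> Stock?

0

(SKU=6, Aisle=3): all 2 rows agree on Stock — 0 pairs.
(SKU=0, Aisle=5): all 2 rows agree on Stock — 0 pairs.
(SKU=6, Aisle=5): all 2 rows agree on Stock — 0 pairs.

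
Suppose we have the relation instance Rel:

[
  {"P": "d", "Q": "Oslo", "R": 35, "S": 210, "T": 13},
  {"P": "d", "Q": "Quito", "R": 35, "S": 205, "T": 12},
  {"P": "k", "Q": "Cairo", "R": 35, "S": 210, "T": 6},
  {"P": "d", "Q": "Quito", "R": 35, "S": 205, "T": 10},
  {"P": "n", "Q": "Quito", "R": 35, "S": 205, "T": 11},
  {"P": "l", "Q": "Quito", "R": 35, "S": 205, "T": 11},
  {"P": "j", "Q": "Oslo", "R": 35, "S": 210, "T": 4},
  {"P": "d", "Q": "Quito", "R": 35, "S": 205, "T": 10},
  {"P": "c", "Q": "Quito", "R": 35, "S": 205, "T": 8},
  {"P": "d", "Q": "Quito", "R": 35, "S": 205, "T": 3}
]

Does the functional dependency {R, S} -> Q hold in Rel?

(R=35, S=210): 3 rows → Q takes values {Oslo, Cairo} — violation
(R=35, S=205): 7 rows → Q = Quito, Quito, Quito, Quito, Quito, Quito, Quito ✓
Two rows agree on {R, S} but differ on Q, so {R, S} -> Q does not hold.

No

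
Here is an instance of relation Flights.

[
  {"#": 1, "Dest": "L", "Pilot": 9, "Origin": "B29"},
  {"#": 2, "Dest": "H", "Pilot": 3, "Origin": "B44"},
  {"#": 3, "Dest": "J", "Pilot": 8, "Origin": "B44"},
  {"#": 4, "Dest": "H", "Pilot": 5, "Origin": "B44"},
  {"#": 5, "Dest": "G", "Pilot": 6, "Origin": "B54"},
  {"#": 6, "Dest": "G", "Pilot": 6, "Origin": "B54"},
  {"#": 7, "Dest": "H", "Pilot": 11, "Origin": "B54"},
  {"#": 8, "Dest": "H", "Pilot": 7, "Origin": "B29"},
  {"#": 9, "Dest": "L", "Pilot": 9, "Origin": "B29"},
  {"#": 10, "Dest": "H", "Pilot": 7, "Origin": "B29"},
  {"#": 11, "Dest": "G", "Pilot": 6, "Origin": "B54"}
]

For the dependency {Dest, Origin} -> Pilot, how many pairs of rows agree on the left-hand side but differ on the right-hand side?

1

(Dest=L, Origin=B29): all 2 rows agree on Pilot — 0 pairs.
(Dest=H, Origin=B44): violating pairs (2,4) — 1 pair.
(Dest=G, Origin=B54): all 3 rows agree on Pilot — 0 pairs.
(Dest=H, Origin=B29): all 2 rows agree on Pilot — 0 pairs.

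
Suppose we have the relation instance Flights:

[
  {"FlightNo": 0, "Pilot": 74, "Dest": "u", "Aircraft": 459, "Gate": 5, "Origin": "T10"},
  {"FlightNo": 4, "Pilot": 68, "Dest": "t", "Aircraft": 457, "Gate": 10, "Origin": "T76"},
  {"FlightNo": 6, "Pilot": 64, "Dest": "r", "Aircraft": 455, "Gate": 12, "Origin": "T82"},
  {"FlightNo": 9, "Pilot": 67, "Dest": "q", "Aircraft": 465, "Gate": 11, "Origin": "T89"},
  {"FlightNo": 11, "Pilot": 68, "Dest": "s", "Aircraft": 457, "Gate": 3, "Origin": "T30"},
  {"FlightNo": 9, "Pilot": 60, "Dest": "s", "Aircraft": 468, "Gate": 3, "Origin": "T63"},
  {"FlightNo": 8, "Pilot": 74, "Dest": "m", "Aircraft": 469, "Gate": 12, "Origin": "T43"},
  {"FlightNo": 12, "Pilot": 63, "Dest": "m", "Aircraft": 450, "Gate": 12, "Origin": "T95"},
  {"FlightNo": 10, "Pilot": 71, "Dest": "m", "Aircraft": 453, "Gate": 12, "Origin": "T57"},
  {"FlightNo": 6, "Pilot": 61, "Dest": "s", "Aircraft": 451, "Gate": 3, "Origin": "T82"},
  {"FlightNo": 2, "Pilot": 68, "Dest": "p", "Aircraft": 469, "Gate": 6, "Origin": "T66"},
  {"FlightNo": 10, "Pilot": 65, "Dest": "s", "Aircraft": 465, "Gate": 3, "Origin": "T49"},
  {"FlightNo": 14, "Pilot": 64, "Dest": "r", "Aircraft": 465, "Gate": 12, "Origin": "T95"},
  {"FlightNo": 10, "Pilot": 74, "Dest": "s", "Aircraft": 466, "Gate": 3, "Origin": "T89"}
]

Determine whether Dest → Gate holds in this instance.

Yes

Dest=u: 1 row → Gate = 5 ✓
Dest=t: 1 row → Gate = 10 ✓
Dest=r: 2 rows → Gate = 12, 12 ✓
Dest=q: 1 row → Gate = 11 ✓
Dest=s: 5 rows → Gate = 3, 3, 3, 3, 3 ✓
Dest=m: 3 rows → Gate = 12, 12, 12 ✓
Dest=p: 1 row → Gate = 6 ✓
Every Dest value is associated with a single Gate value, so Dest → Gate holds.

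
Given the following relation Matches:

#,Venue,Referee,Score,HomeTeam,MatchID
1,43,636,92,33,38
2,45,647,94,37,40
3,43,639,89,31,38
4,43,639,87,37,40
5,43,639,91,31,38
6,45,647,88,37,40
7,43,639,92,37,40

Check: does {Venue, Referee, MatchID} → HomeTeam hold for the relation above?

(Venue=43, Referee=636, MatchID=38): row 1 → HomeTeam = 33 ✓
(Venue=45, Referee=647, MatchID=40): rows 2, 6 → HomeTeam = 37, 37 ✓
(Venue=43, Referee=639, MatchID=38): rows 3, 5 → HomeTeam = 31, 31 ✓
(Venue=43, Referee=639, MatchID=40): rows 4, 7 → HomeTeam = 37, 37 ✓
Every {Venue, Referee, MatchID} value is associated with a single HomeTeam value, so {Venue, Referee, MatchID} → HomeTeam holds.

Yes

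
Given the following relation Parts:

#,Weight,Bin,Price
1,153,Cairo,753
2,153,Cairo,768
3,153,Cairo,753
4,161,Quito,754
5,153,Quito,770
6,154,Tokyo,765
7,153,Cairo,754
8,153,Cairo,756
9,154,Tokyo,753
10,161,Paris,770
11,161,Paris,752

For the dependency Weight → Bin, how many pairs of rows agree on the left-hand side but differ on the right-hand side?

Weight=153: violating pairs (1,5), (2,5), (3,5), (5,7), (5,8) — 5 pairs.
Weight=161: violating pairs (4,10), (4,11) — 2 pairs.
Weight=154: all 2 rows agree on Bin — 0 pairs.

7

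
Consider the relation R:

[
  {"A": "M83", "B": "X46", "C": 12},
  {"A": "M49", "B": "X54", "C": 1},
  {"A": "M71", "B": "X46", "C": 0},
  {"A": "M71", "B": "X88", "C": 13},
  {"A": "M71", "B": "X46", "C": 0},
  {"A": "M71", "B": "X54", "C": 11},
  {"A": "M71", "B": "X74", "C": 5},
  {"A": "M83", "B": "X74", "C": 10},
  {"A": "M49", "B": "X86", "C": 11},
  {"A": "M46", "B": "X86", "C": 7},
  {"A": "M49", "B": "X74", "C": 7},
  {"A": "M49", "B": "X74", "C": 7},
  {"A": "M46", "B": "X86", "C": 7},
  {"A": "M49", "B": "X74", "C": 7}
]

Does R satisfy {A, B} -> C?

Yes

(A=M83, B=X46): 1 row → C = 12 ✓
(A=M49, B=X54): 1 row → C = 1 ✓
(A=M71, B=X46): 2 rows → C = 0, 0 ✓
(A=M71, B=X88): 1 row → C = 13 ✓
(A=M71, B=X54): 1 row → C = 11 ✓
(A=M71, B=X74): 1 row → C = 5 ✓
(A=M83, B=X74): 1 row → C = 10 ✓
(A=M49, B=X86): 1 row → C = 11 ✓
(A=M46, B=X86): 2 rows → C = 7, 7 ✓
(A=M49, B=X74): 3 rows → C = 7, 7, 7 ✓
Every {A, B} value is associated with a single C value, so {A, B} -> C holds.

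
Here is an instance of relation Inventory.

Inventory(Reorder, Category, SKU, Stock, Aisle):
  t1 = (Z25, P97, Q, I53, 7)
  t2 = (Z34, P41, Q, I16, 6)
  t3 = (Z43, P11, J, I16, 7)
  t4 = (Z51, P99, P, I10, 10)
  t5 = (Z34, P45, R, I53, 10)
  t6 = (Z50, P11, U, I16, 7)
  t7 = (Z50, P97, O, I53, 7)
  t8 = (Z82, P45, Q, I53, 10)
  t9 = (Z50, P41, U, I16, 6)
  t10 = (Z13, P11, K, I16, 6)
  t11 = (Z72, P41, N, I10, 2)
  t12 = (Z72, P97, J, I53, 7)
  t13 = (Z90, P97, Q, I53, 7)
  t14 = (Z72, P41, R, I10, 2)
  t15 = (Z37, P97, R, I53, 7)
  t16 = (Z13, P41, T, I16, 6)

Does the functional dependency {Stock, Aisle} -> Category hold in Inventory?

(Stock=I53, Aisle=7): rows 1, 7, 12, 13, 15 → Category = P97, P97, P97, P97, P97 ✓
(Stock=I16, Aisle=6): rows 2, 9, 10, 16 → Category takes values {P41, P11} — violation
(Stock=I16, Aisle=7): rows 3, 6 → Category = P11, P11 ✓
(Stock=I10, Aisle=10): row 4 → Category = P99 ✓
(Stock=I53, Aisle=10): rows 5, 8 → Category = P45, P45 ✓
(Stock=I10, Aisle=2): rows 11, 14 → Category = P41, P41 ✓
Two rows agree on {Stock, Aisle} but differ on Category, so {Stock, Aisle} -> Category does not hold.

No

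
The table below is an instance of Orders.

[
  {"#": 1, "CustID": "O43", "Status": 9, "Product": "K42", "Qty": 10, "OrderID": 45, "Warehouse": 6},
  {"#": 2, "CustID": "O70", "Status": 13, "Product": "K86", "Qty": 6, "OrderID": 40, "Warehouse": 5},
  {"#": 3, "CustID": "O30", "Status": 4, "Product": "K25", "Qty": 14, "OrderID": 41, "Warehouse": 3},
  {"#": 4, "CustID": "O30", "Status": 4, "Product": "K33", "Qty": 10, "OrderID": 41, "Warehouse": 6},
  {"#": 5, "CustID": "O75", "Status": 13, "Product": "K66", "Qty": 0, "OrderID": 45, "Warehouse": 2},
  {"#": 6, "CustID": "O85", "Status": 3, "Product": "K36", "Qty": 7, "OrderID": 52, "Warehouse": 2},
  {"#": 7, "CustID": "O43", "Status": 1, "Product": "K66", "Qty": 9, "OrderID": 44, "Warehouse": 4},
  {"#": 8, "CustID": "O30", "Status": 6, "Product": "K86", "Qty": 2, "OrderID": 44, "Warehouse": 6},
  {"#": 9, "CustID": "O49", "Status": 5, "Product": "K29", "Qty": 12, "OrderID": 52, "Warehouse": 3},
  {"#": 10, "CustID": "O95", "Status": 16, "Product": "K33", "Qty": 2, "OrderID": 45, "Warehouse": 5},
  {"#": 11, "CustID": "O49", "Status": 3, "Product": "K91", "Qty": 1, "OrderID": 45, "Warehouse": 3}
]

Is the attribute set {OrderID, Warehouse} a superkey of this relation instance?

All 11 rows have distinct {OrderID, Warehouse} values, so {OrderID, Warehouse} → (all attributes) holds and {OrderID, Warehouse} is a superkey.

Yes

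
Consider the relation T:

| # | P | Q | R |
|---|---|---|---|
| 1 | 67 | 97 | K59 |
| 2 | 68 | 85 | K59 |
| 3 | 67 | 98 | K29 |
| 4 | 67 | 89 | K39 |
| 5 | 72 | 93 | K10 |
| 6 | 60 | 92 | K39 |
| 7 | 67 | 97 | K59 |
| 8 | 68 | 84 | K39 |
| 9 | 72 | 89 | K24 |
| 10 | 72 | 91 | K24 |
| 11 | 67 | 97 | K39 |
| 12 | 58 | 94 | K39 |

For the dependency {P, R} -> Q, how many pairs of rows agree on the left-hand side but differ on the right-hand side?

(P=67, R=K59): all 2 rows agree on Q — 0 pairs.
(P=67, R=K39): violating pairs (4,11) — 1 pair.
(P=72, R=K24): violating pairs (9,10) — 1 pair.

2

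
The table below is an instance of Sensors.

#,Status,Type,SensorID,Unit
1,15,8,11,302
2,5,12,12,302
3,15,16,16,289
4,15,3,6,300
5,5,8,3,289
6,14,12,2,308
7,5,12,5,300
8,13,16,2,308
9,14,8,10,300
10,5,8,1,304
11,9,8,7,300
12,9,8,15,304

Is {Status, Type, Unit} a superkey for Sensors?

Yes

All 12 rows have distinct {Status, Type, Unit} values, so {Status, Type, Unit} → (all attributes) holds and {Status, Type, Unit} is a superkey.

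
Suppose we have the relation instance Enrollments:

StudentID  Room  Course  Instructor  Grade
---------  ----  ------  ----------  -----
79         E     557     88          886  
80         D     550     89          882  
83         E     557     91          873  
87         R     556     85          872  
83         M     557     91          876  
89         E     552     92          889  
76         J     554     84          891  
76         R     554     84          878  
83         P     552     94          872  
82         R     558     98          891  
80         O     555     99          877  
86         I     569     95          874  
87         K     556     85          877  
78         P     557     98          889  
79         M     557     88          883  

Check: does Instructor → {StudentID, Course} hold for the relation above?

No

Instructor=88: 2 rows → {StudentID,Course} = (79, 557), (79, 557) ✓
Instructor=89: 1 row → {StudentID,Course} = (80, 550) ✓
Instructor=91: 2 rows → {StudentID,Course} = (83, 557), (83, 557) ✓
Instructor=85: 2 rows → {StudentID,Course} = (87, 556), (87, 556) ✓
Instructor=92: 1 row → {StudentID,Course} = (89, 552) ✓
Instructor=84: 2 rows → {StudentID,Course} = (76, 554), (76, 554) ✓
Instructor=94: 1 row → {StudentID,Course} = (83, 552) ✓
Instructor=98: 2 rows → {StudentID,Course} takes values {(82, 558), (78, 557)} — violation
Instructor=99: 1 row → {StudentID,Course} = (80, 555) ✓
Instructor=95: 1 row → {StudentID,Course} = (86, 569) ✓
Two rows agree on Instructor but differ on {StudentID, Course}, so Instructor → {StudentID, Course} does not hold.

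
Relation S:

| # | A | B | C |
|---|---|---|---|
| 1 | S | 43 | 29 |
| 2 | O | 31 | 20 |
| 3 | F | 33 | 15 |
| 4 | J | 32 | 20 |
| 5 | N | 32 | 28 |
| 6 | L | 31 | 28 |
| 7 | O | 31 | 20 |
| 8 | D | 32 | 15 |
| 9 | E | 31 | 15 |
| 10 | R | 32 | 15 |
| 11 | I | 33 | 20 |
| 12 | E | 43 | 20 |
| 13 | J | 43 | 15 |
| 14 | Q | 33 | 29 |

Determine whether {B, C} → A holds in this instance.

No

(B=43, C=29): row 1 → A = S ✓
(B=31, C=20): rows 2, 7 → A = O, O ✓
(B=33, C=15): row 3 → A = F ✓
(B=32, C=20): row 4 → A = J ✓
(B=32, C=28): row 5 → A = N ✓
(B=31, C=28): row 6 → A = L ✓
(B=32, C=15): rows 8, 10 → A takes values {D, R} — violation
(B=31, C=15): row 9 → A = E ✓
(B=33, C=20): row 11 → A = I ✓
(B=43, C=20): row 12 → A = E ✓
(B=43, C=15): row 13 → A = J ✓
(B=33, C=29): row 14 → A = Q ✓
Two rows agree on {B, C} but differ on A, so {B, C} → A does not hold.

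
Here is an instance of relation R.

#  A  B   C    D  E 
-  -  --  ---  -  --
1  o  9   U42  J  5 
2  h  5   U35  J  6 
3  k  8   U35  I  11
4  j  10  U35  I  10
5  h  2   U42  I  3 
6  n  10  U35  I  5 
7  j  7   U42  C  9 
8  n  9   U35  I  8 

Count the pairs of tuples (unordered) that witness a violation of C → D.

7

C=U42: violating pairs (1,5), (1,7), (5,7) — 3 pairs.
C=U35: violating pairs (2,3), (2,4), (2,6), (2,8) — 4 pairs.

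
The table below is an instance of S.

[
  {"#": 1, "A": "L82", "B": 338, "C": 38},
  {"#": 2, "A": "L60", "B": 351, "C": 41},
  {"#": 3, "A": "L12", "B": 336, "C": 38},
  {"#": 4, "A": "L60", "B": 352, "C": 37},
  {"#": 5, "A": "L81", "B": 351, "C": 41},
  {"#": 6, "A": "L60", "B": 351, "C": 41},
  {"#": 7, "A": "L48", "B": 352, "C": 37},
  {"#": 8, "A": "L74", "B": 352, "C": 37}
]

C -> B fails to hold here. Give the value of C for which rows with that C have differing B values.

38

C=38: rows 1, 3 → B takes values {338, 336} — violation
C=41: rows 2, 5, 6 → B = 351, 351, 351 ✓
C=37: rows 4, 7, 8 → B = 352, 352, 352 ✓
The only C value with inconsistent B is C=38.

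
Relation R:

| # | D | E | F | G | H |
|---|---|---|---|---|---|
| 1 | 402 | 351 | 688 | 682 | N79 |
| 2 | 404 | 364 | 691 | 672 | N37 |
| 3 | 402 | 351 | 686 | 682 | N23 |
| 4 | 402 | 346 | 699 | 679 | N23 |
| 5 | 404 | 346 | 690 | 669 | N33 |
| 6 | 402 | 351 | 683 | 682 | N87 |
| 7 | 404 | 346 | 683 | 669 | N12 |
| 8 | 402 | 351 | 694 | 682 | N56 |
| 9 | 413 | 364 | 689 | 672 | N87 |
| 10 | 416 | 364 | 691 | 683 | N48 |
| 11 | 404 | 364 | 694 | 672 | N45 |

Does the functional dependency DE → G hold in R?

Yes

(D=402, E=351): rows 1, 3, 6, 8 → G = 682, 682, 682, 682 ✓
(D=404, E=364): rows 2, 11 → G = 672, 672 ✓
(D=402, E=346): row 4 → G = 679 ✓
(D=404, E=346): rows 5, 7 → G = 669, 669 ✓
(D=413, E=364): row 9 → G = 672 ✓
(D=416, E=364): row 10 → G = 683 ✓
Every DE value is associated with a single G value, so DE → G holds.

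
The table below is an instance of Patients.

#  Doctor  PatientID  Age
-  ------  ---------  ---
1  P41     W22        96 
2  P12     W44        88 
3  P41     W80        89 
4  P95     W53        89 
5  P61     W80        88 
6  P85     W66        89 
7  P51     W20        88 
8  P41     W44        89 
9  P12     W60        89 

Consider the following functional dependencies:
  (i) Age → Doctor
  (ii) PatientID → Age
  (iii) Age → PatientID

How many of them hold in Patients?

0

(i) Age → Doctor: Age=88: rows 2, 5, 7 → Doctor takes values {P12, P61, P51} — violation; Age=89: rows 3, 4, 6, 8, 9 → Doctor takes values {P41, P95, P85, P12} — violation — fails.
(ii) PatientID → Age: PatientID=W44: rows 2, 8 → Age takes values {88, 89} — violation; PatientID=W80: rows 3, 5 → Age takes values {89, 88} — violation — fails.
(iii) Age → PatientID: Age=88: rows 2, 5, 7 → PatientID takes values {W44, W80, W20} — violation; Age=89: rows 3, 4, 6, 8, 9 → PatientID takes values {W80, W53, W66, W44, W60} — violation — fails.
None of the 3 dependencies hold.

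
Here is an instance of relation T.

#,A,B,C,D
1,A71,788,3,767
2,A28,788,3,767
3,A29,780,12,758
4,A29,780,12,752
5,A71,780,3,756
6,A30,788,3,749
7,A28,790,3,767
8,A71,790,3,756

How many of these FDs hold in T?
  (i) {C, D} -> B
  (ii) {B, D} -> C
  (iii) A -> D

1

(i) {C, D} -> B: (C=3, D=767): rows 1, 2, 7 → B takes values {788, 790} — violation; (C=3, D=756): rows 5, 8 → B takes values {780, 790} — violation — fails.
(ii) {B, D} -> C: every LHS value maps to a single RHS value — holds.
(iii) A -> D: A=A71: rows 1, 5, 8 → D takes values {767, 756} — violation; A=A29: rows 3, 4 → D takes values {758, 752} — violation — fails.
1 of the 3 dependencies holds.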